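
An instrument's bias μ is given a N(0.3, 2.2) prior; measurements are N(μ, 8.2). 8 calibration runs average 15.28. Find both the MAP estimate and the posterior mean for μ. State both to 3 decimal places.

Posterior for μ is Normal. Precision-weighted mean: (1/2.2·0.3 + 8/8.2·15.28) / (1/2.2 + 8/8.2) = 10.519.
A Normal posterior is symmetric, so mode = mean.

MAP = 10.519, posterior mean = 10.519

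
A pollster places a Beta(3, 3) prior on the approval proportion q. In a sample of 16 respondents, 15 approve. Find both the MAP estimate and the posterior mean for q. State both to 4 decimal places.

Posterior: Beta(3+15, 3+1) = Beta(18, 4).
Mode = (18−1)/(18+4−2) = 17/20 = 0.8500.
Mean = 18/(18+4) = 18/22 = 0.8182.
Left-skewed posterior ⇒ mean < mode.

MAP = 0.8500; posterior mean = 0.8182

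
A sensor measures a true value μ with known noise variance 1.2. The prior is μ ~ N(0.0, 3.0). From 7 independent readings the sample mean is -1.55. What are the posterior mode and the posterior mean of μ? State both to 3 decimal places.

Posterior for μ is Normal. Precision-weighted mean: (1/3.0·0.0 + 7/1.2·-1.55) / (1/3.0 + 7/1.2) = -1.466.
A Normal posterior is symmetric, so mode = mean.

μ_MAP = -1.466, E[μ|data] = -1.466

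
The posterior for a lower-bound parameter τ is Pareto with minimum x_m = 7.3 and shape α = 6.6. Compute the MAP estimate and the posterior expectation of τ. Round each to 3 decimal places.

The Pareto density is strictly decreasing on [x_m, ∞), so the mode is x_m = 7.300.
Mean = α·x_m/(α−1) = 6.6·7.3/5.6 = 8.604.
The mean is pulled above the mode by the posterior's right skew.

τ_MAP = 7.300, E[τ|data] = 8.604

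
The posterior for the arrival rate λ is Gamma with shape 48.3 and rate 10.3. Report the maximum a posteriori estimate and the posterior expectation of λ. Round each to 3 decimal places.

Mode = (α−1)/β = 47.3/10.3 = 4.592.
Mean = α/β = 48.3/10.3 = 4.689.
Right-skewed posterior ⇒ mode < mean.

λ_MAP = 4.592, E[λ|data] = 4.689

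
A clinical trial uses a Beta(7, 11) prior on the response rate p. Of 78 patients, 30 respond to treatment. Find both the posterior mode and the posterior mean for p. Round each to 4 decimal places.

Posterior: Beta(7+30, 11+48) = Beta(37, 59).
Mode = (37−1)/(37+59−2) = 36/94 = 0.3830.
Mean = 37/(37+59) = 37/96 = 0.3854.
Mean > mode: the posterior has a right tail.

posterior mode = 0.3830, posterior mean = 0.3854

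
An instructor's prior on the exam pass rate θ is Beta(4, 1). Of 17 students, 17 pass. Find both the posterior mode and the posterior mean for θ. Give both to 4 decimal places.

Posterior: Beta(4+17, 1+0) = Beta(21, 1).
Since β = 1 ≤ 1 and α > 1, the Beta density is monotone increasing on [0,1]; the mode is at 1.
Mean = 21/(21+1) = 0.9545.
Left-skewed posterior ⇒ mean < mode.

MAP: 1.0000. Posterior mean: 0.9545.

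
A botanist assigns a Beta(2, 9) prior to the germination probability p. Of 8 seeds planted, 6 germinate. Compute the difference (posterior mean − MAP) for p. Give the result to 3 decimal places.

Posterior: Beta(2+6, 9+2) = Beta(8, 11).
Mode = (8−1)/(8+11−2) = 7/17 = 0.412.
Mean = 8/(8+11) = 8/19 = 0.421.
Difference = 0.421 − 0.412 = 0.009.
The mean is pulled above the mode by the posterior's right skew.

0.009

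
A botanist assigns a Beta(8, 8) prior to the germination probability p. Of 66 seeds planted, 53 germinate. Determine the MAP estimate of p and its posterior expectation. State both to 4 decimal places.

MAP: 0.7500. Posterior mean: 0.7439.

Posterior: Beta(8+53, 8+13) = Beta(61, 21).
Mode = (61−1)/(61+21−2) = 60/80 = 0.7500.
Mean = 61/(61+21) = 61/82 = 0.7439.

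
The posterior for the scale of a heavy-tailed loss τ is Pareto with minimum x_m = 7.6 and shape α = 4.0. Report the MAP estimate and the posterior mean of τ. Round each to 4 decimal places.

The Pareto density is strictly decreasing on [x_m, ∞), so the mode is x_m = 7.6000.
Mean = α·x_m/(α−1) = 4.0·7.6/3.0 = 10.1333.
Mean > mode: the posterior has a right tail.

MAP = 7.6000, posterior mean = 10.1333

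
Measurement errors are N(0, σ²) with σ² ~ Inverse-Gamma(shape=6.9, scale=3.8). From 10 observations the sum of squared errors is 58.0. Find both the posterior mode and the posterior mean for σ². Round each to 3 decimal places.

Posterior: Inverse-Gamma(shape = 6.9+10/2 = 11.9, scale = 3.8+58.0/2 = 32.8).
Mode = β/(α+1) = 32.8/12.9 = 2.543.
Mean = β/(α−1) = 32.8/10.9 = 3.009.
Mean > mode: the posterior has a right tail.

σ²_MAP = 2.543, E[σ²|data] = 3.009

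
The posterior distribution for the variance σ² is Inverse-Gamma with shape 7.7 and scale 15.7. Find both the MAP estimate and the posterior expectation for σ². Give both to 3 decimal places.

Mode = β/(α+1) = 15.7/8.7 = 1.805.
Mean = β/(α−1) = 15.7/6.7 = 2.343.
Mean > mode: the posterior has a right tail.

MAP: 1.805. Posterior mean: 2.343.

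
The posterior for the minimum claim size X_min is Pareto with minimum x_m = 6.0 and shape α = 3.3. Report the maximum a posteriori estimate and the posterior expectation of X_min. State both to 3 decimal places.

X_min_MAP = 6.000, E[X_min|data] = 8.609

The Pareto density is strictly decreasing on [x_m, ∞), so the mode is x_m = 6.000.
Mean = α·x_m/(α−1) = 3.3·6.0/2.3 = 8.609.
Right-skewed posterior ⇒ mode < mean.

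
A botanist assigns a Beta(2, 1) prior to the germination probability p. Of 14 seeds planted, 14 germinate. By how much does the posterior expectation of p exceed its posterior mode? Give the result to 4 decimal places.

-0.0588

Posterior: Beta(2+14, 1+0) = Beta(16, 1).
Since β = 1 ≤ 1 and α > 1, the Beta density is monotone increasing on [0,1]; the mode is at 1.
Mean = 16/(16+1) = 0.9412.
Difference = 0.9412 − 1.0000 = -0.0588.
The mean is pulled below the mode by the posterior's left skew.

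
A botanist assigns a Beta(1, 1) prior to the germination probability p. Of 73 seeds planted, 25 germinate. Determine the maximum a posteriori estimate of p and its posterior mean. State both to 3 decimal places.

Posterior: Beta(1+25, 1+48) = Beta(26, 49).
Mode = (26−1)/(26+49−2) = 25/73 = 0.342.
Mean = 26/(26+49) = 26/75 = 0.347.
Right-skewed posterior ⇒ mode < mean.

p_MAP = 0.342, E[p|data] = 0.347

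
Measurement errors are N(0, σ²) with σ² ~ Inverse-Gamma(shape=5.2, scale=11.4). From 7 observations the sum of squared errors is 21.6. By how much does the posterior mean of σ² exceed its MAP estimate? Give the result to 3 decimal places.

Posterior: Inverse-Gamma(shape = 5.2+7/2 = 8.7, scale = 11.4+21.6/2 = 22.2).
Mode = β/(α+1) = 22.2/9.7 = 2.289.
Mean = β/(α−1) = 22.2/7.7 = 2.883.
Difference = 2.883 − 2.289 = 0.594.

0.594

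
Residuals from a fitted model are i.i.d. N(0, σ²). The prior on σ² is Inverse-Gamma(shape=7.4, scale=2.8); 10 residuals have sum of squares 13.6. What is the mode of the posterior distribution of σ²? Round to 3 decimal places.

0.716

Posterior: Inverse-Gamma(shape = 7.4+10/2 = 12.4, scale = 2.8+13.6/2 = 9.6).
Mode = β/(α+1) = 9.6/13.4 = 0.716.
Mean = β/(α−1) = 9.6/11.4 = 0.842.
This is the posterior mode — the MAP estimate.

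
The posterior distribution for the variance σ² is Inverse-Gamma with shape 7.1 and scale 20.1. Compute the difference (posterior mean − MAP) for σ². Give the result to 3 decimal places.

0.814

Mode = β/(α+1) = 20.1/8.1 = 2.481.
Mean = β/(α−1) = 20.1/6.1 = 3.295.
Difference = 3.295 − 2.481 = 0.814.
Right-skewed posterior ⇒ mode < mean.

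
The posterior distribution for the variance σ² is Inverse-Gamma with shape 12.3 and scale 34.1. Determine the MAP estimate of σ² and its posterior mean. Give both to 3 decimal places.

Mode = β/(α+1) = 34.1/13.3 = 2.564.
Mean = β/(α−1) = 34.1/11.3 = 3.018.

MAP = 2.564, posterior mean = 3.018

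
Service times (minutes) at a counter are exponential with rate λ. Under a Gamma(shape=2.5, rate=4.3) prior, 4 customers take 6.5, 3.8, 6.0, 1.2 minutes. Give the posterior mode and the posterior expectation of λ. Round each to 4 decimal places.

MAP = 0.2523, posterior mean = 0.2982

Σ times = 17.5. Posterior: Gamma(shape = 2.5+4 = 6.5, rate = 4.3+17.5 = 21.8).
Mode = (α−1)/β = 5.5/21.8 = 0.2523.
Mean = α/β = 6.5/21.8 = 0.2982.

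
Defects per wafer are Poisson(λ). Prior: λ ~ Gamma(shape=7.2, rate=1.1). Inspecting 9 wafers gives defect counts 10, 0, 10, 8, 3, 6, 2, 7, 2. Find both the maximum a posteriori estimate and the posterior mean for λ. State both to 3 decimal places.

λ_MAP = 5.366, E[λ|data] = 5.465

Σ counts = 48. Posterior: Gamma(shape = 7.2+48 = 55.2, rate = 1.1+9 = 10.1).
Mode = (α−1)/β = 54.2/10.1 = 5.366.
Mean = α/β = 55.2/10.1 = 5.465.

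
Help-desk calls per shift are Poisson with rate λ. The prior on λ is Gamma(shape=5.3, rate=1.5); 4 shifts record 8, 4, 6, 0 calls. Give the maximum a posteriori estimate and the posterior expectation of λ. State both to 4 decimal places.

Σ counts = 18. Posterior: Gamma(shape = 5.3+18 = 23.3, rate = 1.5+4 = 5.5).
Mode = (α−1)/β = 22.3/5.5 = 4.0545.
Mean = α/β = 23.3/5.5 = 4.2364.

MAP = 4.0545; posterior mean = 4.2364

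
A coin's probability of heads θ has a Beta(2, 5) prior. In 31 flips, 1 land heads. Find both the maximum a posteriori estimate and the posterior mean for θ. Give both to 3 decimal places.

θ_MAP = 0.056, E[θ|data] = 0.079

Posterior: Beta(2+1, 5+30) = Beta(3, 35).
Mode = (3−1)/(3+35−2) = 2/36 = 0.056.
Mean = 3/(3+35) = 3/38 = 0.079.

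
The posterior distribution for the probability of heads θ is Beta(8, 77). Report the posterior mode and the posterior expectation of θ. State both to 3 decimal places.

Mode = (8−1)/(8+77−2) = 7/83 = 0.084.
Mean = 8/(8+77) = 8/85 = 0.094.

MAP = 0.084, posterior mean = 0.094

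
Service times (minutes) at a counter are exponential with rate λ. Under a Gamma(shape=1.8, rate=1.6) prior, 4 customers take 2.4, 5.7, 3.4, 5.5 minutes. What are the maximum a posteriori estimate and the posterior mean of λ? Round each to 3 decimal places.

λ_MAP = 0.258, E[λ|data] = 0.312

Σ times = 17.0. Posterior: Gamma(shape = 1.8+4 = 5.8, rate = 1.6+17.0 = 18.6).
Mode = (α−1)/β = 4.8/18.6 = 0.258.
Mean = α/β = 5.8/18.6 = 0.312.
The mean is pulled above the mode by the posterior's right skew.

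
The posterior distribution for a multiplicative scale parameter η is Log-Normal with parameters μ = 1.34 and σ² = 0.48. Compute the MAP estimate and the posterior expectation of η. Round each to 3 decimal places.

MAP = 2.363; posterior mean = 4.855

Mode = exp(μ − σ²) = exp(0.86) = 2.363.
Mean = exp(μ + σ²/2) = exp(1.580) = 4.855.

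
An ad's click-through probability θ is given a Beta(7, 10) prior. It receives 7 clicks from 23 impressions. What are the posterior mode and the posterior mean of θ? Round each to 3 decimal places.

Posterior: Beta(7+7, 10+16) = Beta(14, 26).
Mode = (14−1)/(14+26−2) = 13/38 = 0.342.
Mean = 14/(14+26) = 14/40 = 0.350.
Mean > mode: the posterior has a right tail.

MAP = 0.342, posterior mean = 0.350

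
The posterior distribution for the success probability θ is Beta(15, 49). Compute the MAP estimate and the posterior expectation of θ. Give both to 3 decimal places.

Mode = (15−1)/(15+49−2) = 14/62 = 0.226.
Mean = 15/(15+49) = 15/64 = 0.234.

θ_MAP = 0.226, E[θ|data] = 0.234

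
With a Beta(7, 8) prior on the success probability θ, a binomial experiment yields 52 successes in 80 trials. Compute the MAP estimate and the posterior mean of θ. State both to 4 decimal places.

Posterior: Beta(7+52, 8+28) = Beta(59, 36).
Mode = (59−1)/(59+36−2) = 58/93 = 0.6237.
Mean = 59/(59+36) = 59/95 = 0.6211.

θ_MAP = 0.6237, E[θ|data] = 0.6211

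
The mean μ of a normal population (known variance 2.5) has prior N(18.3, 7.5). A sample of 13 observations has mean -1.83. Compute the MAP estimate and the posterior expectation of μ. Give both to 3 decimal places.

Posterior for μ is Normal. Precision-weighted mean: (1/7.5·18.3 + 13/2.5·-1.83) / (1/7.5 + 13/2.5) = -1.327.
A Normal posterior is symmetric, so mode = mean.

μ_MAP = -1.327, E[μ|data] = -1.327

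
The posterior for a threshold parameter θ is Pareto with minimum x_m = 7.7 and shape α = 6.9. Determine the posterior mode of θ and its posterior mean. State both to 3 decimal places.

posterior mode = 7.700, posterior mean = 9.005

The Pareto density is strictly decreasing on [x_m, ∞), so the mode is x_m = 7.700.
Mean = α·x_m/(α−1) = 6.9·7.7/5.9 = 9.005.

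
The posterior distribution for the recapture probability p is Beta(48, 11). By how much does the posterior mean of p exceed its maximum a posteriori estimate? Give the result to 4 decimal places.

Mode = (48−1)/(48+11−2) = 47/57 = 0.8246.
Mean = 48/(48+11) = 48/59 = 0.8136.
Difference = 0.8136 − 0.8246 = -0.0110.
The posterior is left-skewed, so the mode exceeds the mean.

-0.0110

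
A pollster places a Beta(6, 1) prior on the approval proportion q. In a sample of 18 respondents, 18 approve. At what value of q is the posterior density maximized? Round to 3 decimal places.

1.000

Posterior: Beta(6+18, 1+0) = Beta(24, 1).
Since β = 1 ≤ 1 and α > 1, the Beta density is monotone increasing on [0,1]; the mode is at 1.
Mean = 24/(24+1) = 0.960.
This is the posterior mode — the MAP estimate.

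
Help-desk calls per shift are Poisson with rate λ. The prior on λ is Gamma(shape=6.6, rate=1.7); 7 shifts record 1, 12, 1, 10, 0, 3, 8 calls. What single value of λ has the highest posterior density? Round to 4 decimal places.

Σ counts = 35. Posterior: Gamma(shape = 6.6+35 = 41.6, rate = 1.7+7 = 8.7).
Mode = (α−1)/β = 40.6/8.7 = 4.6667.
Mean = α/β = 41.6/8.7 = 4.7816.
This is the posterior mode — the MAP estimate.

4.6667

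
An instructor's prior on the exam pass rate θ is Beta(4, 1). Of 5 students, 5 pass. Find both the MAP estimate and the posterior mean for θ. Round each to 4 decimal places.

MAP = 1.0000, posterior mean = 0.9000

Posterior: Beta(4+5, 1+0) = Beta(9, 1).
Since β = 1 ≤ 1 and α > 1, the Beta density is monotone increasing on [0,1]; the mode is at 1.
Mean = 9/(9+1) = 0.9000.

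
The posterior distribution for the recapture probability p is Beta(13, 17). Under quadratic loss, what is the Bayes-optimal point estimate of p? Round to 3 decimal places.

Mode = (13−1)/(13+17−2) = 12/28 = 0.429.
Mean = 13/(13+17) = 13/30 = 0.433.
Quadratic loss ⇒ the optimal estimator is the posterior mean.

0.433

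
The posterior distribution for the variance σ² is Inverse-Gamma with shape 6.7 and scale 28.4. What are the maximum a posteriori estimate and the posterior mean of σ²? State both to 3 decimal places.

Mode = β/(α+1) = 28.4/7.7 = 3.688.
Mean = β/(α−1) = 28.4/5.7 = 4.982.
Right-skewed posterior ⇒ mode < mean.

MAP = 3.688; posterior mean = 4.982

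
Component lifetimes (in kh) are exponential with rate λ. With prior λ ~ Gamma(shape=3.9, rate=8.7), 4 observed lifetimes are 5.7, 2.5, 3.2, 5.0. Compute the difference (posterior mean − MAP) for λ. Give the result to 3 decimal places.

0.040

Σ times = 16.4. Posterior: Gamma(shape = 3.9+4 = 7.9, rate = 8.7+16.4 = 25.1).
Mode = (α−1)/β = 6.9/25.1 = 0.275.
Mean = α/β = 7.9/25.1 = 0.315.
Difference = 0.315 − 0.275 = 0.040.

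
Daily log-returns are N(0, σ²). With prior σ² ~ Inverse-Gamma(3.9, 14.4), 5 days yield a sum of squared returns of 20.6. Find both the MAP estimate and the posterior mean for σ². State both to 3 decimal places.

σ²_MAP = 3.338, E[σ²|data] = 4.574

Posterior: Inverse-Gamma(shape = 3.9+5/2 = 6.4, scale = 14.4+20.6/2 = 24.7).
Mode = β/(α+1) = 24.7/7.4 = 3.338.
Mean = β/(α−1) = 24.7/5.4 = 4.574.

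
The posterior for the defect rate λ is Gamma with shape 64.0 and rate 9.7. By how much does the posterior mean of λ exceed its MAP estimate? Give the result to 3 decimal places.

Mode = (α−1)/β = 63.0/9.7 = 6.495.
Mean = α/β = 64.0/9.7 = 6.598.
Difference = 6.598 − 6.495 = 0.103.
The mean is pulled above the mode by the posterior's right skew.

0.103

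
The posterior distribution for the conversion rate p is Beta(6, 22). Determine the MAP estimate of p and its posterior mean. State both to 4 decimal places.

Mode = (6−1)/(6+22−2) = 5/26 = 0.1923.
Mean = 6/(6+22) = 6/28 = 0.2143.

MAP estimate = 0.1923, posterior mean = 0.2143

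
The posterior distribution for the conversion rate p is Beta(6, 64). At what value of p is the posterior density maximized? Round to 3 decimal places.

Mode = (6−1)/(6+64−2) = 5/68 = 0.074.
Mean = 6/(6+64) = 6/70 = 0.086.
This is the posterior mode — the MAP estimate.

0.074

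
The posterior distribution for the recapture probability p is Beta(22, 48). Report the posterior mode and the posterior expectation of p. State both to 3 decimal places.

Mode = (22−1)/(22+48−2) = 21/68 = 0.309.
Mean = 22/(22+48) = 22/70 = 0.314.
The mean is pulled above the mode by the posterior's right skew.

MAP = 0.309; posterior mean = 0.314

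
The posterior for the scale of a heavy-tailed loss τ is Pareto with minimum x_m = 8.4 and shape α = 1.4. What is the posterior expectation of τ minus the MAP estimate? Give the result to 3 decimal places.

21.000

The Pareto density is strictly decreasing on [x_m, ∞), so the mode is x_m = 8.400.
Mean = α·x_m/(α−1) = 1.4·8.4/0.4 = 29.400.
Difference = 29.400 − 8.400 = 21.000.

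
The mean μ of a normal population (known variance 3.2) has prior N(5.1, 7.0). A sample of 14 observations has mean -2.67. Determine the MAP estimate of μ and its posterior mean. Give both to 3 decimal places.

MAP estimate = -2.424, posterior mean = -2.424

Posterior for μ is Normal. Precision-weighted mean: (1/7.0·5.1 + 14/3.2·-2.67) / (1/7.0 + 14/3.2) = -2.424.
A Normal posterior is symmetric, so mode = mean.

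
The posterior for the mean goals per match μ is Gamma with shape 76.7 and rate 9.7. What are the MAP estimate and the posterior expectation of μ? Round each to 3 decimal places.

MAP = 7.804, posterior mean = 7.907

Mode = (α−1)/β = 75.7/9.7 = 7.804.
Mean = α/β = 76.7/9.7 = 7.907.
The mean is pulled above the mode by the posterior's right skew.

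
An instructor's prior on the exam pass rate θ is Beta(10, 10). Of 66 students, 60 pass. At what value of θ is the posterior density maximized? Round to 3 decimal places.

Posterior: Beta(10+60, 10+6) = Beta(70, 16).
Mode = (70−1)/(70+16−2) = 69/84 = 0.821.
Mean = 70/(70+16) = 70/86 = 0.814.
This is the posterior mode — the MAP estimate.

0.821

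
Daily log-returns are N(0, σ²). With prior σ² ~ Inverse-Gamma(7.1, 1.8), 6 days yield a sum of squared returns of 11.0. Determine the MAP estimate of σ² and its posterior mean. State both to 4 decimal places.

MAP estimate = 0.6577, posterior mean = 0.8022

Posterior: Inverse-Gamma(shape = 7.1+6/2 = 10.1, scale = 1.8+11.0/2 = 7.3).
Mode = β/(α+1) = 7.3/11.1 = 0.6577.
Mean = β/(α−1) = 7.3/9.1 = 0.8022.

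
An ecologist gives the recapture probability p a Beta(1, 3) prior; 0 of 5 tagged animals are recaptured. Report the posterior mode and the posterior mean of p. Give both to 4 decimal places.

MAP = 0.0000; posterior mean = 0.1111

Posterior: Beta(1+0, 3+5) = Beta(1, 8).
Since α = 1 ≤ 1 and β > 1, the Beta density is monotone decreasing on [0,1]; the mode is at 0.
Mean = 1/(1+8) = 0.1111.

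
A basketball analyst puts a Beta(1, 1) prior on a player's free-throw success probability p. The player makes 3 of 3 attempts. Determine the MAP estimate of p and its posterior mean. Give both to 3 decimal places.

Posterior: Beta(1+3, 1+0) = Beta(4, 1).
Since β = 1 ≤ 1 and α > 1, the Beta density is monotone increasing on [0,1]; the mode is at 1.
Mean = 4/(4+1) = 0.800.
The posterior is left-skewed, so the mode exceeds the mean.

p_MAP = 1.000, E[p|data] = 0.800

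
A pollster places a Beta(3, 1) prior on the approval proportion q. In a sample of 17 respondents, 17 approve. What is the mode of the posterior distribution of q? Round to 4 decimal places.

1.0000

Posterior: Beta(3+17, 1+0) = Beta(20, 1).
Since β = 1 ≤ 1 and α > 1, the Beta density is monotone increasing on [0,1]; the mode is at 1.
Mean = 20/(20+1) = 0.9524.
This is the posterior mode — the MAP estimate.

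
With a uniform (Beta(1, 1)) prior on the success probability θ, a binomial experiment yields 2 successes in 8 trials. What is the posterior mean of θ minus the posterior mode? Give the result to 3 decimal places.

Posterior: Beta(1+2, 1+6) = Beta(3, 7).
Mode = (3−1)/(3+7−2) = 2/8 = 0.250.
With a flat prior the MAP equals the MLE, 2/8.
Mean = 3/(3+7) = 3/10 = 0.300.
Difference = 0.300 − 0.250 = 0.050.

0.050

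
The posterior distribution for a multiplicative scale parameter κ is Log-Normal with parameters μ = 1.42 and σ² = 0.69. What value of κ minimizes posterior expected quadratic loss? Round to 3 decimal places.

Mode = exp(μ − σ²) = exp(0.73) = 2.075.
Mean = exp(μ + σ²/2) = exp(1.765) = 5.842.
Quadratic loss ⇒ the optimal estimator is the posterior mean.

5.842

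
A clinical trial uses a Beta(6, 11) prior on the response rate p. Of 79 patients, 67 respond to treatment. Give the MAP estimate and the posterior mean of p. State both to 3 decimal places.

MAP = 0.766, posterior mean = 0.760

Posterior: Beta(6+67, 11+12) = Beta(73, 23).
Mode = (73−1)/(73+23−2) = 72/94 = 0.766.
Mean = 73/(73+23) = 73/96 = 0.760.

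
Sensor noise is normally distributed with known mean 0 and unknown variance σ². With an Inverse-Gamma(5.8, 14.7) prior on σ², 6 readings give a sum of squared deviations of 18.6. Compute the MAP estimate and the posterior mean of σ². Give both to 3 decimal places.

Posterior: Inverse-Gamma(shape = 5.8+6/2 = 8.8, scale = 14.7+18.6/2 = 24.0).
Mode = β/(α+1) = 24.0/9.8 = 2.449.
Mean = β/(α−1) = 24.0/7.8 = 3.077.

MAP estimate = 2.449, posterior mean = 3.077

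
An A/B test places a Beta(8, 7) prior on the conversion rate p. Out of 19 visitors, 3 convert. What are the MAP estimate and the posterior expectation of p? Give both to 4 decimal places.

Posterior: Beta(8+3, 7+16) = Beta(11, 23).
Mode = (11−1)/(11+23−2) = 10/32 = 0.3125.
Mean = 11/(11+23) = 11/34 = 0.3235.

MAP = 0.3125; posterior mean = 0.3235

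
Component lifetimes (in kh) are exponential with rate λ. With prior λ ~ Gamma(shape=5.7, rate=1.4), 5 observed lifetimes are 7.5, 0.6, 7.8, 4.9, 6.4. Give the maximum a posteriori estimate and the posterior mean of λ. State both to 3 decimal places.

Σ times = 27.2. Posterior: Gamma(shape = 5.7+5 = 10.7, rate = 1.4+27.2 = 28.6).
Mode = (α−1)/β = 9.7/28.6 = 0.339.
Mean = α/β = 10.7/28.6 = 0.374.
The mean is pulled above the mode by the posterior's right skew.

MAP: 0.339. Posterior mean: 0.374.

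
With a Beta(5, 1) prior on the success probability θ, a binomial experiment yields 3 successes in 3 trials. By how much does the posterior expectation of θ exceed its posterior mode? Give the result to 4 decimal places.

-0.1111

Posterior: Beta(5+3, 1+0) = Beta(8, 1).
Since β = 1 ≤ 1 and α > 1, the Beta density is monotone increasing on [0,1]; the mode is at 1.
Mean = 8/(8+1) = 0.8889.
Difference = 0.8889 − 1.0000 = -0.1111.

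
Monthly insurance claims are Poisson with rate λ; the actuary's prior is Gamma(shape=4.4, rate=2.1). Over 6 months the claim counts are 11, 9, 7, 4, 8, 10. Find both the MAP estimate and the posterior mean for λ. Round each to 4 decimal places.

Σ counts = 49. Posterior: Gamma(shape = 4.4+49 = 53.4, rate = 2.1+6 = 8.1).
Mode = (α−1)/β = 52.4/8.1 = 6.4691.
Mean = α/β = 53.4/8.1 = 6.5926.

MAP = 6.4691; posterior mean = 6.5926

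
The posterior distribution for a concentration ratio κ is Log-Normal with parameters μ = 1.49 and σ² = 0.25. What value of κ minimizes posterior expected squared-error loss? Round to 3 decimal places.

5.028

Mode = exp(μ − σ²) = exp(1.24) = 3.456.
Mean = exp(μ + σ²/2) = exp(1.615) = 5.028.
Squared-error loss ⇒ the optimal estimator is the posterior mean.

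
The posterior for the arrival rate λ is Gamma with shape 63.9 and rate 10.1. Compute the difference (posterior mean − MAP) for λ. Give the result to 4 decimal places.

0.0990

Mode = (α−1)/β = 62.9/10.1 = 6.2277.
Mean = α/β = 63.9/10.1 = 6.3267.
Difference = 6.3267 − 6.2277 = 0.0990.
The mean is pulled above the mode by the posterior's right skew.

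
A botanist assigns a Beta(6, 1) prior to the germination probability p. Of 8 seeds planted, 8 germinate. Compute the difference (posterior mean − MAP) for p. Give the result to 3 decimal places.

-0.067

Posterior: Beta(6+8, 1+0) = Beta(14, 1).
Since β = 1 ≤ 1 and α > 1, the Beta density is monotone increasing on [0,1]; the mode is at 1.
Mean = 14/(14+1) = 0.933.
Difference = 0.933 − 1.000 = -0.067.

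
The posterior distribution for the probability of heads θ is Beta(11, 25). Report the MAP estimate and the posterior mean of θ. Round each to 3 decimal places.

MAP = 0.294, posterior mean = 0.306

Mode = (11−1)/(11+25−2) = 10/34 = 0.294.
Mean = 11/(11+25) = 11/36 = 0.306.
Mean > mode: the posterior has a right tail.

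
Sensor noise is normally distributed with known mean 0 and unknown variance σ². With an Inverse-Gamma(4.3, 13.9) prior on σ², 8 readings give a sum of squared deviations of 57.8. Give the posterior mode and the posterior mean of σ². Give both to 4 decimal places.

Posterior: Inverse-Gamma(shape = 4.3+8/2 = 8.3, scale = 13.9+57.8/2 = 42.8).
Mode = β/(α+1) = 42.8/9.3 = 4.6022.
Mean = β/(α−1) = 42.8/7.3 = 5.8630.

MAP = 4.6022; posterior mean = 5.8630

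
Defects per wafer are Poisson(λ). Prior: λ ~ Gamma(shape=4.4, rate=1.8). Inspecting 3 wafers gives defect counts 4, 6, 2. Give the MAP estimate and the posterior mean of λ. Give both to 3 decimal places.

Σ counts = 12. Posterior: Gamma(shape = 4.4+12 = 16.4, rate = 1.8+3 = 4.8).
Mode = (α−1)/β = 15.4/4.8 = 3.208.
Mean = α/β = 16.4/4.8 = 3.417.

MAP = 3.208; posterior mean = 3.417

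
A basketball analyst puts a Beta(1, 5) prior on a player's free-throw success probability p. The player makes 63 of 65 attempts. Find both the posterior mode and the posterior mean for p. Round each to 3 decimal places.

Posterior: Beta(1+63, 5+2) = Beta(64, 7).
Mode = (64−1)/(64+7−2) = 63/69 = 0.913.
Mean = 64/(64+7) = 64/71 = 0.901.
The mean is pulled below the mode by the posterior's left skew.

p_MAP = 0.913, E[p|data] = 0.901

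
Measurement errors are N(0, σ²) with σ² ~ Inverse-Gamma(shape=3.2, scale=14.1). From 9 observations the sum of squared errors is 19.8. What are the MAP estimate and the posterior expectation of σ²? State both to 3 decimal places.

Posterior: Inverse-Gamma(shape = 3.2+9/2 = 7.7, scale = 14.1+19.8/2 = 24.0).
Mode = β/(α+1) = 24.0/8.7 = 2.759.
Mean = β/(α−1) = 24.0/6.7 = 3.582.
Mean > mode: the posterior has a right tail.

MAP = 2.759; posterior mean = 3.582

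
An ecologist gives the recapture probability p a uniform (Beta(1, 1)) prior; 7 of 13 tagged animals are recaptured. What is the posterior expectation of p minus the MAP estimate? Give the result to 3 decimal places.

Posterior: Beta(1+7, 1+6) = Beta(8, 7).
Mode = (8−1)/(8+7−2) = 7/13 = 0.538.
Mean = 8/(8+7) = 8/15 = 0.533.
Difference = 0.533 − 0.538 = -0.005.

-0.005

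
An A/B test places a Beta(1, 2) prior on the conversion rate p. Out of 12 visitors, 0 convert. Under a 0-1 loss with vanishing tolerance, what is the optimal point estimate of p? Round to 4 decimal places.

Posterior: Beta(1+0, 2+12) = Beta(1, 14).
Since α = 1 ≤ 1 and β > 1, the Beta density is monotone decreasing on [0,1]; the mode is at 0.
Mean = 1/(1+14) = 0.0667.
This is the posterior mode — the MAP estimate.

0.0000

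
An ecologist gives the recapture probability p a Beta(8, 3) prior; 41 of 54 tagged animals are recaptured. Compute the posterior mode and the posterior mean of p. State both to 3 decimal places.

Posterior: Beta(8+41, 3+13) = Beta(49, 16).
Mode = (49−1)/(49+16−2) = 48/63 = 0.762.
Mean = 49/(49+16) = 49/65 = 0.754.

p_MAP = 0.762, E[p|data] = 0.754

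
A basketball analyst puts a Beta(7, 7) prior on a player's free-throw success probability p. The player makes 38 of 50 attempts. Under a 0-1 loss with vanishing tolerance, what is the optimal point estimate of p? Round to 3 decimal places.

0.710

Posterior: Beta(7+38, 7+12) = Beta(45, 19).
Mode = (45−1)/(45+19−2) = 44/62 = 0.710.
Mean = 45/(45+19) = 45/64 = 0.703.
This is the posterior mode — the MAP estimate.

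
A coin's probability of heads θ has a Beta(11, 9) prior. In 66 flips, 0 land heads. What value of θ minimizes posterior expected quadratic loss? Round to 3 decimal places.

0.128

Posterior: Beta(11+0, 9+66) = Beta(11, 75).
Mode = (11−1)/(11+75−2) = 10/84 = 0.119.
Mean = 11/(11+75) = 11/86 = 0.128.
Quadratic loss ⇒ the optimal estimator is the posterior mean.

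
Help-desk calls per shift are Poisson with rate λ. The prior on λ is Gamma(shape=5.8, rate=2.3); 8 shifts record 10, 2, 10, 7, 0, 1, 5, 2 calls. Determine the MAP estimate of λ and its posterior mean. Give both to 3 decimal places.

MAP = 4.058, posterior mean = 4.155

Σ counts = 37. Posterior: Gamma(shape = 5.8+37 = 42.8, rate = 2.3+8 = 10.3).
Mode = (α−1)/β = 41.8/10.3 = 4.058.
Mean = α/β = 42.8/10.3 = 4.155.
Right-skewed posterior ⇒ mode < mean.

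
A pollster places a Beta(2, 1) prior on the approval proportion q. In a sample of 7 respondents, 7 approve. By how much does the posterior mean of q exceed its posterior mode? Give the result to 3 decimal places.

-0.100

Posterior: Beta(2+7, 1+0) = Beta(9, 1).
Since β = 1 ≤ 1 and α > 1, the Beta density is monotone increasing on [0,1]; the mode is at 1.
Mean = 9/(9+1) = 0.900.
Difference = 0.900 − 1.000 = -0.100.
Mode > mean: the posterior has a left tail.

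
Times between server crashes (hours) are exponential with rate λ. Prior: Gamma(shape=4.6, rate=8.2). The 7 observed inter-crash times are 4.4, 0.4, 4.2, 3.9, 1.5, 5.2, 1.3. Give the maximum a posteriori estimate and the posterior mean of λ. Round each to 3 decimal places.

Σ times = 20.9. Posterior: Gamma(shape = 4.6+7 = 11.6, rate = 8.2+20.9 = 29.1).
Mode = (α−1)/β = 10.6/29.1 = 0.364.
Mean = α/β = 11.6/29.1 = 0.399.
Right-skewed posterior ⇒ mode < mean.

maximum a posteriori estimate = 0.364, posterior mean = 0.399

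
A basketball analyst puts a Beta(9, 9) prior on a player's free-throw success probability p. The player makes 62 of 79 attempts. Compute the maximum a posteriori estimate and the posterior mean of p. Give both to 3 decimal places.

MAP = 0.737; posterior mean = 0.732

Posterior: Beta(9+62, 9+17) = Beta(71, 26).
Mode = (71−1)/(71+26−2) = 70/95 = 0.737.
Mean = 71/(71+26) = 71/97 = 0.732.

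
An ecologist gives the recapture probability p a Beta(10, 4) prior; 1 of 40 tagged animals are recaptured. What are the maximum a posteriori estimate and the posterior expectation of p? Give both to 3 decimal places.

Posterior: Beta(10+1, 4+39) = Beta(11, 43).
Mode = (11−1)/(11+43−2) = 10/52 = 0.192.
Mean = 11/(11+43) = 11/54 = 0.204.

MAP = 0.192, posterior mean = 0.204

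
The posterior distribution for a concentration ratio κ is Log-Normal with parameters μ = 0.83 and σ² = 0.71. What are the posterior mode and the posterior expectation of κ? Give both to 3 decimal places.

posterior mode = 1.127, posterior expectation = 3.271

Mode = exp(μ − σ²) = exp(0.12) = 1.127.
Mean = exp(μ + σ²/2) = exp(1.185) = 3.271.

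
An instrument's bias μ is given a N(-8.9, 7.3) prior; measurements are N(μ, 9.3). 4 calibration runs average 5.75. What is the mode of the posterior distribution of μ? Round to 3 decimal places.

Posterior for μ is Normal. Precision-weighted mean: (1/7.3·-8.9 + 4/9.3·5.75) / (1/7.3 + 4/9.3) = 2.211.
A Normal posterior is symmetric, so mode = mean.
This is the posterior mode — the MAP estimate.

2.211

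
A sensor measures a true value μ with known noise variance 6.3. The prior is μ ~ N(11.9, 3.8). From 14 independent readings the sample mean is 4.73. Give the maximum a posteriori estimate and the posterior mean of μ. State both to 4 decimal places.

Posterior for μ is Normal. Precision-weighted mean: (1/3.8·11.9 + 14/6.3·4.73) / (1/3.8 + 14/6.3) = 5.4892.
A Normal posterior is symmetric, so mode = mean.

maximum a posteriori estimate = 5.4892, posterior mean = 5.4892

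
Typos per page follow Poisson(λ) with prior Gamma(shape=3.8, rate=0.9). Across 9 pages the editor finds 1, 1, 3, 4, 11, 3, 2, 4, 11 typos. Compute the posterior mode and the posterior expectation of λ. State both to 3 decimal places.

Σ counts = 40. Posterior: Gamma(shape = 3.8+40 = 43.8, rate = 0.9+9 = 9.9).
Mode = (α−1)/β = 42.8/9.9 = 4.323.
Mean = α/β = 43.8/9.9 = 4.424.
The posterior is right-skewed, so the mean exceeds the mode.

λ_MAP = 4.323, E[λ|data] = 4.424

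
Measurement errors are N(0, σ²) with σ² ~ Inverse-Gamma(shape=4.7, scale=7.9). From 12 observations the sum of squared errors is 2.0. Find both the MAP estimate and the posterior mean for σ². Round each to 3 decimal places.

Posterior: Inverse-Gamma(shape = 4.7+12/2 = 10.7, scale = 7.9+2.0/2 = 8.9).
Mode = β/(α+1) = 8.9/11.7 = 0.761.
Mean = β/(α−1) = 8.9/9.7 = 0.918.

σ²_MAP = 0.761, E[σ²|data] = 0.918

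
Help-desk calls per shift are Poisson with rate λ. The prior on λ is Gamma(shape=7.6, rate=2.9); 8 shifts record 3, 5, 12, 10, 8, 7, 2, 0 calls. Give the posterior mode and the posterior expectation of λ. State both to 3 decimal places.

posterior mode = 4.917, posterior expectation = 5.009

Σ counts = 47. Posterior: Gamma(shape = 7.6+47 = 54.6, rate = 2.9+8 = 10.9).
Mode = (α−1)/β = 53.6/10.9 = 4.917.
Mean = α/β = 54.6/10.9 = 5.009.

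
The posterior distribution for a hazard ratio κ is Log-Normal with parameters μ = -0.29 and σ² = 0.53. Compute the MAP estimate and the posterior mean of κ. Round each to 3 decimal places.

MAP = 0.440, posterior mean = 0.975

Mode = exp(μ − σ²) = exp(-0.82) = 0.440.
Mean = exp(μ + σ²/2) = exp(-0.025) = 0.975.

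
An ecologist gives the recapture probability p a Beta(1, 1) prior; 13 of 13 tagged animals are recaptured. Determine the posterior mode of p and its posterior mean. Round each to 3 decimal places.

Posterior: Beta(1+13, 1+0) = Beta(14, 1).
Since β = 1 ≤ 1 and α > 1, the Beta density is monotone increasing on [0,1]; the mode is at 1.
Mean = 14/(14+1) = 0.933.
The posterior is left-skewed, so the mode exceeds the mean.

p_MAP = 1.000, E[p|data] = 0.933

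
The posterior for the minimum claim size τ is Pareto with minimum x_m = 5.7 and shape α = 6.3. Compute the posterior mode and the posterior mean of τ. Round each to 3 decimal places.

MAP = 5.700, posterior mean = 6.775

The Pareto density is strictly decreasing on [x_m, ∞), so the mode is x_m = 5.700.
Mean = α·x_m/(α−1) = 6.3·5.7/5.3 = 6.775.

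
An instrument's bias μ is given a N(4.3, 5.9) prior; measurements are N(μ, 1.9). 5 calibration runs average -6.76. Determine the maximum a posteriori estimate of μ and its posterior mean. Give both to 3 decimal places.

maximum a posteriori estimate = -6.091, posterior mean = -6.091

Posterior for μ is Normal. Precision-weighted mean: (1/5.9·4.3 + 5/1.9·-6.76) / (1/5.9 + 5/1.9) = -6.091.
A Normal posterior is symmetric, so mode = mean.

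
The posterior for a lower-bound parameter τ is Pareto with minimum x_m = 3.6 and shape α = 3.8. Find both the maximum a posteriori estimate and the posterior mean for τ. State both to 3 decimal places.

The Pareto density is strictly decreasing on [x_m, ∞), so the mode is x_m = 3.600.
Mean = α·x_m/(α−1) = 3.8·3.6/2.8 = 4.886.

MAP = 3.600; posterior mean = 4.886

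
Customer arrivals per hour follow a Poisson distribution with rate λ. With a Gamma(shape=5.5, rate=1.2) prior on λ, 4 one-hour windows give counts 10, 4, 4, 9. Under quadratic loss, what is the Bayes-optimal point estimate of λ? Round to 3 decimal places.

6.250

Σ counts = 27. Posterior: Gamma(shape = 5.5+27 = 32.5, rate = 1.2+4 = 5.2).
Mode = (α−1)/β = 31.5/5.2 = 6.058.
Mean = α/β = 32.5/5.2 = 6.250.
Quadratic loss ⇒ the optimal estimator is the posterior mean.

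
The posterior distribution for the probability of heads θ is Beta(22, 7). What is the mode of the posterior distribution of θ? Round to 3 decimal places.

0.778

Mode = (22−1)/(22+7−2) = 21/27 = 0.778.
Mean = 22/(22+7) = 22/29 = 0.759.
This is the posterior mode — the MAP estimate.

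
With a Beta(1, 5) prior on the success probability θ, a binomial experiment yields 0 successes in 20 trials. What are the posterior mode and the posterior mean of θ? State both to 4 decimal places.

θ_MAP = 0.0000, E[θ|data] = 0.0385

Posterior: Beta(1+0, 5+20) = Beta(1, 25).
Since α = 1 ≤ 1 and β > 1, the Beta density is monotone decreasing on [0,1]; the mode is at 0.
Mean = 1/(1+25) = 0.0385.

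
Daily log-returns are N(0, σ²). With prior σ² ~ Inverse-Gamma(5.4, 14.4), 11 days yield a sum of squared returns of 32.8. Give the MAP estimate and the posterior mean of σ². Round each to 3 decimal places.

Posterior: Inverse-Gamma(shape = 5.4+11/2 = 10.9, scale = 14.4+32.8/2 = 30.8).
Mode = β/(α+1) = 30.8/11.9 = 2.588.
Mean = β/(α−1) = 30.8/9.9 = 3.111.

σ²_MAP = 2.588, E[σ²|data] = 3.111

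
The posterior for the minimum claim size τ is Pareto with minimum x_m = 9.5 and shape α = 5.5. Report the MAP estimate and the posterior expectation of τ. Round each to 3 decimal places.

The Pareto density is strictly decreasing on [x_m, ∞), so the mode is x_m = 9.500.
Mean = α·x_m/(α−1) = 5.5·9.5/4.5 = 11.611.
The mean is pulled above the mode by the posterior's right skew.

MAP = 9.500, posterior mean = 11.611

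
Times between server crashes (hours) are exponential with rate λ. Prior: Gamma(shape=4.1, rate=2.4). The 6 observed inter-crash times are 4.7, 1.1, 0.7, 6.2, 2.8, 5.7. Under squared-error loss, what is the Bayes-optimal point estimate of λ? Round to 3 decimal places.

0.428

Σ times = 21.2. Posterior: Gamma(shape = 4.1+6 = 10.1, rate = 2.4+21.2 = 23.6).
Mode = (α−1)/β = 9.1/23.6 = 0.386.
Mean = α/β = 10.1/23.6 = 0.428.
Squared-error loss ⇒ the optimal estimator is the posterior mean.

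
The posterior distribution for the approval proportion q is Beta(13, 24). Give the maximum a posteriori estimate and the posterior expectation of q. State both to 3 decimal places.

MAP = 0.343; posterior mean = 0.351

Mode = (13−1)/(13+24−2) = 12/35 = 0.343.
Mean = 13/(13+24) = 13/37 = 0.351.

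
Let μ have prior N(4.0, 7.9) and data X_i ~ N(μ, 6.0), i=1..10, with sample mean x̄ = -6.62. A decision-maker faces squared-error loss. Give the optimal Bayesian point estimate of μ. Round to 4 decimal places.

-5.8704

Posterior for μ is Normal. Precision-weighted mean: (1/7.9·4.0 + 10/6.0·-6.62) / (1/7.9 + 10/6.0) = -5.8704.
A Normal posterior is symmetric, so mode = mean.
Squared-error loss ⇒ the optimal estimator is the posterior mean.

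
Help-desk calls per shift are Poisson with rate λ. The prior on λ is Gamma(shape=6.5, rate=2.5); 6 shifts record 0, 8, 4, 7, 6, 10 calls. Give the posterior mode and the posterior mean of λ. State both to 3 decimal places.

Σ counts = 35. Posterior: Gamma(shape = 6.5+35 = 41.5, rate = 2.5+6 = 8.5).
Mode = (α−1)/β = 40.5/8.5 = 4.765.
Mean = α/β = 41.5/8.5 = 4.882.
Mean > mode: the posterior has a right tail.

MAP: 4.765. Posterior mean: 4.882.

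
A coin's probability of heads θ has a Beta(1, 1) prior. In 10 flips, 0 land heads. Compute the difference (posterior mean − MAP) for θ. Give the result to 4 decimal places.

Posterior: Beta(1+0, 1+10) = Beta(1, 11).
Since α = 1 ≤ 1 and β > 1, the Beta density is monotone decreasing on [0,1]; the mode is at 0.
Mean = 1/(1+11) = 0.0833.
Difference = 0.0833 − 0.0000 = 0.0833.

0.0833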